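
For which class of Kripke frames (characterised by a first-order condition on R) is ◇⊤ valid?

seriality: ∀x ∃y Rxy

◇⊤ holds at w iff w has a successor, so frame-validity of ◇⊤ is exactly seriality. Equivalently via □φ → ◇φ:
Suppose □φ→◇φ is valid. At any x set V(φ)=W. Then □φ at x, so ◇φ at x, so x has a successor.
Conversely, on a frame with seriality the schema holds at every world under every valuation.
Frame condition: ∀x ∃y Rxy.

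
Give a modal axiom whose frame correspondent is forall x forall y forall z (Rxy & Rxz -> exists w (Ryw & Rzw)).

◇□ψ → □◇ψ

A defining formula is ◇□ψ → □◇ψ (the .2 axiom).
Suppose ◇□ψ→□◇ψ is valid. Take Rxy, Rxz and set V(ψ)={w : Ryw}. Then □ψ at y so ◇□ψ at x, so □◇ψ at x, so ◇ψ at z, giving w with Rzw and Ryw.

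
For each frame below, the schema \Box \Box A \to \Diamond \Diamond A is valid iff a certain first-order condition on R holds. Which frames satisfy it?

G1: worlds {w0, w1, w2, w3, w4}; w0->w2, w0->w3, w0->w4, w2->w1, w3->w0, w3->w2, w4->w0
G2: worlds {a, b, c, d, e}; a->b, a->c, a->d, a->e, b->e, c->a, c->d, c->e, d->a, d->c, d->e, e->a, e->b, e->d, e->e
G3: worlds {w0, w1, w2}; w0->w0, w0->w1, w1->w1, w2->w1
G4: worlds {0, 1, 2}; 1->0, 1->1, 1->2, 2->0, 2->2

G2, G3

The schema corresponds to a generalized confluence (Geach) condition: \forall x \exists w (x R^2 w \wedge x R^2 w).
G1: fails — at w1 but no w with w1R²w and w1R²w.
G2: satisfies the condition.
G3: satisfies the condition.
G4: fails — at 0 but no w with 0R²w and 0R²w.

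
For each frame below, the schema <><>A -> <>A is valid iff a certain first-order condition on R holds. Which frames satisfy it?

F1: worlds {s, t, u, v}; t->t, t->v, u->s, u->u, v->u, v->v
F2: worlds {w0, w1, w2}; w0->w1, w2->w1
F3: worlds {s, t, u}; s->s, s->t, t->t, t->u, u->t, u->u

F2

The schema corresponds to a generalized confluence (Geach) condition: forall x forall y (x R^2 y -> exists w (y = w & xRw)).
F1: fails — tR²u but no w with u=w and tRw.
F2: condition met.
F3: fails — sR²u but no w with u=w and sRw.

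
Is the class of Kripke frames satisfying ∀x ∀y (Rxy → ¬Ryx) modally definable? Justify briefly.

Not modally definable

Modal frame validity is preserved under surjective bounded morphisms.
The 3-cycle (worlds s,t,u with s→t→u→s) is asymmetric. Mapping every world to a single reflexive point • is a surjective bounded morphism, and the reflexive point is not asymmetric (R•• but asymmetry requires ¬R••).
So the class is not modally definable.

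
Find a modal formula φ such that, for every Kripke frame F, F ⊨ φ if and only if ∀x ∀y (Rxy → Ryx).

r → □◇r

The condition is symmetry. The B schema r → □◇r defines it.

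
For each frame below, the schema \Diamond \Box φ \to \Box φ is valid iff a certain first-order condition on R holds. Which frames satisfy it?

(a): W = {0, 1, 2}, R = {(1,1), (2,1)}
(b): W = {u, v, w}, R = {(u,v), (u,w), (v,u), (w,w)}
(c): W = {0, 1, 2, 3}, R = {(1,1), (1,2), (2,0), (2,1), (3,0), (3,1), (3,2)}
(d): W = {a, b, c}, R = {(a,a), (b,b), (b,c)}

(a)

Frame correspondent (Sahlqvist): \forall x \forall y \forall z (Rxy \wedge Rxz \to Ryz) — i.e. the Euclidean property.
(a): ✓.
(b): fails — Ruv and Ruv but not Rvv.
(c): fails — R12 and R12 but not R22.
(d): fails — Rbc and Rbc but not Rcc.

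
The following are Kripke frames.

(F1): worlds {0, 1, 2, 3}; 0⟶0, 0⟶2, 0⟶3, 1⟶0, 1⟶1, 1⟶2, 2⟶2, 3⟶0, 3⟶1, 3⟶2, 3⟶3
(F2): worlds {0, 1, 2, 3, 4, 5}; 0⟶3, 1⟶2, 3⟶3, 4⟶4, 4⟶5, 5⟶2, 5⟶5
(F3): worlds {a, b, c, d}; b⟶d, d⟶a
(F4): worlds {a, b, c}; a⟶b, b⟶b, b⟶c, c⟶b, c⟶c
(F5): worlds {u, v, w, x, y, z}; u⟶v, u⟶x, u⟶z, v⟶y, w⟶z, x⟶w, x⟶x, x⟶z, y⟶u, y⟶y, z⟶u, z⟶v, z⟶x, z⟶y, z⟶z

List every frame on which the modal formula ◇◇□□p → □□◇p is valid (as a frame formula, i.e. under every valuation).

Frame correspondent (Sahlqvist): ∀x ∀y ∀z ((xR²y ∧ xR²z) → ∃w (yR²w ∧ zRw)) — i.e. a generalized confluence (Geach) condition.
(F1): holds.
(F2): fails — 4R²2, 4R²2 but no w with 2R²w and 2Rw.
(F3): fails — bR²a, bR²a but no w with aR²w and aRw.
(F4): holds.
(F5): fails — uR²v, uR²u but no t with vR²t and uRt.

(F1), (F4)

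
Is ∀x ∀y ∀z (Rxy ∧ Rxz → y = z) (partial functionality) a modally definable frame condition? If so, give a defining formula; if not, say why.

Yes, by ◇r → □r

This is a Sahlqvist condition; the CD axiom ◇r → □r defines it.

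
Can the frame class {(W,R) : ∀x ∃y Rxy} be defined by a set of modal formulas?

This is a Sahlqvist condition; the D axiom □p → ◇p defines it.
Suppose □p→◇p is valid. At any x set V(p)=W. Then □p at x, so ◇p at x, so x has a successor.

Definable; □p → ◇p defines it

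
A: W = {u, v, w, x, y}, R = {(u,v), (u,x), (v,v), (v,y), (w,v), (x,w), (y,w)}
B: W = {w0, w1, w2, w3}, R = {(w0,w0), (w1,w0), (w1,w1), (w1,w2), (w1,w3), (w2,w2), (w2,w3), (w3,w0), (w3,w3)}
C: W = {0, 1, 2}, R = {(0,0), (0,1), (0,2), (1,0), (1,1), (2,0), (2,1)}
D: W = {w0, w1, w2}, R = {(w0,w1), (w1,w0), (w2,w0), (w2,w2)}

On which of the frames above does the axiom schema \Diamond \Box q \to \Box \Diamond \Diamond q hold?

The schema corresponds to a generalized confluence (Geach) condition: \forall x \forall y \forall z ((xRy \wedge xRz) \to \exists w (yRw \wedge z R^2 w)).
A: fails — uRx, uRx but no t with xRt and xR²t.
B: fails — w1Rw2, w1Rw0 but no w with w2Rw and w0R²w.
C: holds.
D: fails — w0Rw1, w0Rw1 but no w with w1Rw and w1R²w.

C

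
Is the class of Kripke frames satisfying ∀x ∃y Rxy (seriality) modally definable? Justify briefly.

This is a Sahlqvist condition; the D axiom □r → ◇r defines it.

Definable; □r → ◇r defines it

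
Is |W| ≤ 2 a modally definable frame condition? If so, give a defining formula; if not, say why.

If a class were modally definable it would be closed under disjoint unions (Goldblatt–Thomason).
Any modal formula valid on each of 3 disjoint one-world frames is valid on their disjoint union (validity is preserved under disjoint unions). Each one-world frame has |W|=1≤2, but the union has |W|=3.
So no modal formula (or set of formulas) defines exactly the |W|≤2 frames.

No — not modally definable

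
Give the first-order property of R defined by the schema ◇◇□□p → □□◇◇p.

This is a Sahlqvist (Geach-type) schema ◇^2□^2p → □^2◇^2p.
First-order correspondent: ∀x ∀y ∀z ((xR²y ∧ xR²z) → ∃w (yR²w ∧ zR²w)).

∀x ∀y ∀z ((xR²y ∧ xR²z) → ∃w (yR²w ∧ zR²w))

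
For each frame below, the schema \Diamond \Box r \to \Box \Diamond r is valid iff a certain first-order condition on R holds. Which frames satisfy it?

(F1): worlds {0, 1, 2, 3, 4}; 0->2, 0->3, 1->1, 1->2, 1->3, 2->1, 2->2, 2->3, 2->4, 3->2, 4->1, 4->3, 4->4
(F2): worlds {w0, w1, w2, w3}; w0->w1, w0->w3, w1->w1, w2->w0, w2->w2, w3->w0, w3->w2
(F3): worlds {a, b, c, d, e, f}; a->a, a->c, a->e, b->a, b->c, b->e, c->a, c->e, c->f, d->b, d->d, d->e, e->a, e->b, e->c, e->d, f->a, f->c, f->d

(F3)

Frame correspondent (Sahlqvist): \forall x \forall y \forall z (Rxy \wedge Rxz \to \exists w (Ryw \wedge Rzw)) — i.e. convergence.
(F1): fails — R23 and R24 but 3 and 4 have no common successor.
(F2): fails — Rw0w1 and Rw0w3 but w1 and w3 have no common successor.
(F3): condition met.
Valid on: (F3).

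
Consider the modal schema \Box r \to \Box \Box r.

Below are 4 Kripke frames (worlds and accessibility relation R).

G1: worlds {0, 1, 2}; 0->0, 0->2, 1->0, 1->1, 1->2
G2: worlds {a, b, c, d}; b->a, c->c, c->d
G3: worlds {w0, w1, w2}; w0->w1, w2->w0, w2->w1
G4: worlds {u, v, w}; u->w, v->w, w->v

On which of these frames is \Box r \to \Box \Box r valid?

G1, G2, G3

This is the axiom for transitivity; its first-order frame correspondent is \forall x \forall y \forall z (Rxy \wedge Ryz \to Rxz).
G1: condition met.
G2: condition met.
G3: condition met.
G4: fails — Ruw and Rwv but not Ruv.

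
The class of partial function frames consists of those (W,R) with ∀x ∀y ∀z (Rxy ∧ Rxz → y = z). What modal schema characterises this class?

◇ψ → □ψ

The condition is partial functionality. The CD schema ◇ψ → □ψ defines it.
Suppose ◇ψ→□ψ is valid. Take Rxy, Rxz and set V(ψ)={y}. Then ◇ψ at x, so □ψ at x, so ψ at z, i.e. z=y.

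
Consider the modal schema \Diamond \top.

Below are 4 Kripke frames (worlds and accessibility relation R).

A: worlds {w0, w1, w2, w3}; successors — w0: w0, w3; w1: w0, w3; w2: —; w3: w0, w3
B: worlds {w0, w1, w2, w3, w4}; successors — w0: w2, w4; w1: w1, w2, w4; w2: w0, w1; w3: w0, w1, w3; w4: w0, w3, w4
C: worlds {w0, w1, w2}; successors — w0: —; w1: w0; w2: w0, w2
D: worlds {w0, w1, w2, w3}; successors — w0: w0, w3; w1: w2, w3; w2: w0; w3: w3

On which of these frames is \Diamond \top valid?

B, D

Frame correspondent (Sahlqvist): \forall x \exists y Rxy — i.e. seriality.
A: fails — world w2 has no successor.
B: ✓.
C: fails — world w0 has no successor.
D: ✓.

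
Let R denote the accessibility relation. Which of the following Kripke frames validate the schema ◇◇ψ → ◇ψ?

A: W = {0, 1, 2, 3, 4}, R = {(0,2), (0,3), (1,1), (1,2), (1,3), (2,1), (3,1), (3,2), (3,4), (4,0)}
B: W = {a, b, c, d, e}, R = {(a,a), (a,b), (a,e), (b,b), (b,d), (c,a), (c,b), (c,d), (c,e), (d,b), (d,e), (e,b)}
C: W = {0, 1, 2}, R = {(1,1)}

C

Frame correspondent (Sahlqvist): ∀x ∀y ∀z (Rxy ∧ Ryz → Rxz) — i.e. transitivity.
A: fails — R34 and R40 but not R30.
B: fails — Reb and Rbd but not Red.
C: holds.
Valid on: C.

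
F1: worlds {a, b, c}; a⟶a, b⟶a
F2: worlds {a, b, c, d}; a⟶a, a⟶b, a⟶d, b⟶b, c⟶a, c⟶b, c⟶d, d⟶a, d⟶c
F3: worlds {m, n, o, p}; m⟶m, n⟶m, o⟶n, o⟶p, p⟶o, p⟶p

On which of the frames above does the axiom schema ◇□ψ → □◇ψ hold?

F1

Frame correspondent (Sahlqvist): ∀x ∀y ∀z (Rxy ∧ Rxz → ∃w (Ryw ∧ Rzw)) — i.e. convergence.
F1: condition met.
F2: fails — Rab and Rad but b and d have no common successor.
F3: fails — Ron and Rop but n and p have no common successor.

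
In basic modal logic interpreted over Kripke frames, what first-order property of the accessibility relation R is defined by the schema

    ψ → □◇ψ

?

symmetry

Suppose ψ→□◇ψ is valid. Take Rxy and set V(ψ)={x}. Then ψ at x, so □◇ψ at x, so ◇ψ at y, so some z with Ryz has ψ; z=x, i.e. Ryx.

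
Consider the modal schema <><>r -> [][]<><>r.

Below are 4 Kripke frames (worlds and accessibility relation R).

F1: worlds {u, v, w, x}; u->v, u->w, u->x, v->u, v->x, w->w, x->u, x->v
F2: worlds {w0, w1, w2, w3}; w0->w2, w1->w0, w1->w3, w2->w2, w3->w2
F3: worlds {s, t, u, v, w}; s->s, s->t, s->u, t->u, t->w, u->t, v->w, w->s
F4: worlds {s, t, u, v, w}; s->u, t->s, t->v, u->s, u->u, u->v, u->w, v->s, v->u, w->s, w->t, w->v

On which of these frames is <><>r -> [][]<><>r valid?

F2

The schema corresponds to a generalized confluence (Geach) condition: forall x forall y forall z ((x R^2 y & x R^2 z) -> exists w (y = w & z R^2 w)).
F1: fails — uR²u, uR²w but no t with u=t and wR²t.
F2: holds.
F3: fails — sR²s, sR²u but no w* with s=w* and uR²w*.
F4: fails — sR²w, sR²w but no w* with w=w* and wR²w*.
Valid on: F2.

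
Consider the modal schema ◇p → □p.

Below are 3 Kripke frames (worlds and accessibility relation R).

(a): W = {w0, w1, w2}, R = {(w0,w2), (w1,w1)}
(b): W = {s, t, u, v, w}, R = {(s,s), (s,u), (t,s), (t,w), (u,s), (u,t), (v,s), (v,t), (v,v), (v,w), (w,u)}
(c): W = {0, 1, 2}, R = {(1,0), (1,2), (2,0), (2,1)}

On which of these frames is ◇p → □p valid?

The schema corresponds to partial functionality: ∀x ∀y ∀z (Rxy ∧ Rxz → y = z).
(a): holds.
(b): fails — s sees both s and u.
(c): fails — 1 sees both 0 and 2.

(a)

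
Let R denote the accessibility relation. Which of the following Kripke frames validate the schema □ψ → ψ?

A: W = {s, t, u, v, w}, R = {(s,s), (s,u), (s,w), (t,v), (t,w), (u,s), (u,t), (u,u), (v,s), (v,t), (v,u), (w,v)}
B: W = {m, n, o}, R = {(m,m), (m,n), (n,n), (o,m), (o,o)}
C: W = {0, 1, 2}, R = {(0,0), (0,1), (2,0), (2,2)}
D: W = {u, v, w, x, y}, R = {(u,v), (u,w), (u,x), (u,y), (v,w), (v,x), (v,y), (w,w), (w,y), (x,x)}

The schema corresponds to reflexivity: ∀x Rxx.
A: fails — world t does not see itself.
B: holds.
C: fails — world 1 does not see itself.
D: fails — world u does not see itself.

B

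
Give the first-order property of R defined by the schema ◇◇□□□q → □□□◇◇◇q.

∀x ∀y ∀z ((xR²y ∧ xR³z) → ∃w (yR³w ∧ zR³w))

This is a Sahlqvist (Geach-type) schema ◇^2□^3q → □^3◇^3q.
Minimal-valuation argument: fix x; take any y with xR^2y and any z with xR^3z. Set V(q) to the set of worlds R-reachable from y in exactly 3 steps. Then □^3q holds at y, so the antecedent holds at x; validity forces ◇^3q at z, giving a w with zR^3w and yR^3w.
First-order correspondent: ∀x ∀y ∀z ((xR²y ∧ xR³z) → ∃w (yR³w ∧ zR³w)).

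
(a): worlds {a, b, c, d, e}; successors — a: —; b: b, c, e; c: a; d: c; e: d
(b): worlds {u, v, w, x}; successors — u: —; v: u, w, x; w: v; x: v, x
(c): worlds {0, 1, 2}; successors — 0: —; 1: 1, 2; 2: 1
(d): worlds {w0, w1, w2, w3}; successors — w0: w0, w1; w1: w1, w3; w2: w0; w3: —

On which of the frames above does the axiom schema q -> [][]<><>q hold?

(c)

This is the axiom for a generalized confluence (Geach) condition; its first-order frame correspondent is forall x forall z (x R^2 z -> exists w (x = w & z R^2 w)).
(a): fails — bR²a but no w with b=w and aR²w.
(b): fails — wR²u but no t with w=t and uR²t.
(c): ✓.
(d): fails — w0R²w1 but no w with w0=w and w1R²w.
Valid on: (c).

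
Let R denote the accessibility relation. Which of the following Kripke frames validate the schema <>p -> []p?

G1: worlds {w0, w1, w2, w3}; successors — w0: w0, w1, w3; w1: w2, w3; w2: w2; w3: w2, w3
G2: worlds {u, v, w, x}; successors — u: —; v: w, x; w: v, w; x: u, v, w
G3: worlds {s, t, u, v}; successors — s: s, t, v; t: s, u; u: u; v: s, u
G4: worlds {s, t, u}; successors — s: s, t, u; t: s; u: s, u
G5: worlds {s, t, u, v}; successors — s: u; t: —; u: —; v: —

G5

The schema corresponds to partial functionality: forall x forall y forall z (Rxy & Rxz -> y = z).
G1: fails — w0 sees both w0 and w1.
G2: fails — v sees both w and x.
G3: fails — s sees both s and t.
G4: fails — s sees both s and t.
G5: holds.
Valid on: G5.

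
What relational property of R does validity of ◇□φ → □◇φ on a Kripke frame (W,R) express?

convergence

Suppose ◇□φ→□◇φ is valid. Take Rxy, Rxz and set V(φ)={w : Ryw}. Then □φ at y so ◇□φ at x, so □◇φ at x, so ◇φ at z, giving w with Rzw and Ryw.
Conversely, any frame satisfying ∀x ∀y ∀z (Rxy ∧ Rxz → ∃w (Ryw ∧ Rzw)) validates the schema.
Frame condition: ∀x ∀y ∀z (Rxy ∧ Rxz → ∃w (Ryw ∧ Rzw)).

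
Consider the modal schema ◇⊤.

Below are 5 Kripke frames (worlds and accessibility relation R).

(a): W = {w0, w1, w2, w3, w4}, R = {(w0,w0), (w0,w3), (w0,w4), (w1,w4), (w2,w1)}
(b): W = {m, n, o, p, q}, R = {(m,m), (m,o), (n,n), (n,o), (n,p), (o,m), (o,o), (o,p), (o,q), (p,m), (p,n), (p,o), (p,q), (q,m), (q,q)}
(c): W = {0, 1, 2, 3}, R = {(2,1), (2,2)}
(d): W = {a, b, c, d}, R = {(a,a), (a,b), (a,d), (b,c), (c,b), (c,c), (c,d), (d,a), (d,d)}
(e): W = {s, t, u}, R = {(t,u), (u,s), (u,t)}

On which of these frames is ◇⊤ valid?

Frame correspondent (Sahlqvist): ∀x ∃y Rxy — i.e. seriality.
(a): fails — world w3 has no successor.
(b): ✓.
(c): fails — world 0 has no successor.
(d): ✓.
(e): fails — world s has no successor.

(b), (d)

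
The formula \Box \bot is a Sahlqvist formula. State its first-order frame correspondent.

This schema is the Ver axiom.
Its frame correspondent is emptiness of R — \forall x \forall y \neg Rxy.

emptiness of R: \forall x \forall y \neg Rxy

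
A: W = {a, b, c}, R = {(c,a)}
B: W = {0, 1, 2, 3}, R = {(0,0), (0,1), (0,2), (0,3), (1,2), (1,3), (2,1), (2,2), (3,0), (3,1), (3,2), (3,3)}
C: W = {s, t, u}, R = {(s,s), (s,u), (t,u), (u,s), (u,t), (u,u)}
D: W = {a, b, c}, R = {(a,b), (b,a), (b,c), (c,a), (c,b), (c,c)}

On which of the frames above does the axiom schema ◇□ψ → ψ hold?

The schema corresponds to symmetry: ∀x ∀y (Rxy → Ryx).
A: fails — Rca but not Rac.
B: fails — R32 but not R23.
C: satisfies the condition.
D: fails — Rca but not Rac.

C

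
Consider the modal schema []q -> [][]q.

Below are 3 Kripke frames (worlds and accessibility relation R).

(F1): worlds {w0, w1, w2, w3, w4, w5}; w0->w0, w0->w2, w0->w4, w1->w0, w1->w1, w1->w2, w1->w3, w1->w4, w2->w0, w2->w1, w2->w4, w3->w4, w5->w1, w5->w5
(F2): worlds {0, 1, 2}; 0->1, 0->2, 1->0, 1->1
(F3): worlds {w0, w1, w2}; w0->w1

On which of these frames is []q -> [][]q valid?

Frame correspondent (Sahlqvist): forall x forall y forall z (Rxy & Ryz -> Rxz) — i.e. transitivity.
(F1): fails — Rw0w2 and Rw2w1 but not Rw0w1.
(F2): fails — R01 and R10 but not R00.
(F3): satisfies the condition.
Valid on: (F3).

(F3)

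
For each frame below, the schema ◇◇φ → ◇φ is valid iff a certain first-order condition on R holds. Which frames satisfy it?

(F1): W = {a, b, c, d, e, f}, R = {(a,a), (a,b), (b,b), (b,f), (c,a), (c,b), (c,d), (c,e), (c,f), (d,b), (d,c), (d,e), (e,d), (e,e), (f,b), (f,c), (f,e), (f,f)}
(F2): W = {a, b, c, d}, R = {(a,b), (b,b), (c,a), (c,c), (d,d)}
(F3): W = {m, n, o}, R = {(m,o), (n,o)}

Frame correspondent (Sahlqvist): ∀x ∀y ∀z (Rxy ∧ Ryz → Rxz) — i.e. transitivity.
(F1): fails — Rcd and Rdc but not Rcc.
(F2): fails — Rca and Rab but not Rcb.
(F3): condition met.
Valid on: (F3).

(F3)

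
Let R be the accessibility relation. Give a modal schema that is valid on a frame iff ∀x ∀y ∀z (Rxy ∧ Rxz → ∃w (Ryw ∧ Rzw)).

The condition is convergence. The .2 schema ◇□r → □◇r defines it.
Suppose ◇□r→□◇r is valid. Take Rxy, Rxz and set V(r)={w : Ryw}. Then □r at y so ◇□r at x, so □◇r at x, so ◇r at z, giving w with Rzw and Ryw.

◇□r → □◇r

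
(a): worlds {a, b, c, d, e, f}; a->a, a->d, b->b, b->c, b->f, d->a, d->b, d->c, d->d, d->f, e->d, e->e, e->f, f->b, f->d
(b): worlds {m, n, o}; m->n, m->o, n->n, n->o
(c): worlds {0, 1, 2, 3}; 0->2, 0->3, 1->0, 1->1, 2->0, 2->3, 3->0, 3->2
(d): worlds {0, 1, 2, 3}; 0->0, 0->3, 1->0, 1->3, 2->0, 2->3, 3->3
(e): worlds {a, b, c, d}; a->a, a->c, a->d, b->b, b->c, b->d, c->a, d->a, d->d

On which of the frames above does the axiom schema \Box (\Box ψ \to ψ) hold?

(d)

Frame correspondent (Sahlqvist): \forall x \forall y (Rxy \to Ryy) — i.e. shift-reflexivity.
(a): fails — Rbc but not Rcc.
(b): fails — Rno but not Roo.
(c): fails — R10 but not R00.
(d): ✓.
(e): fails — Rbc but not Rcc.
Valid on: (d).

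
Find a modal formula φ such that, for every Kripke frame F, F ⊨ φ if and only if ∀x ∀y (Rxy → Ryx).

A defining formula is s → □◇s (the B axiom).
Suppose s→□◇s is valid. Take Rxy and set V(s)={x}. Then s at x, so □◇s at x, so ◇s at y, so some z with Ryz has s; z=x, i.e. Ryx.

s → □◇s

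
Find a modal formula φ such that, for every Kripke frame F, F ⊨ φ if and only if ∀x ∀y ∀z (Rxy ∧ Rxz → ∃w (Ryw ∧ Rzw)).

The condition is convergence. The .2 schema ◇□q → □◇q defines it.
Suppose ◇□q→□◇q is valid. Take Rxy, Rxz and set V(q)={w : Ryw}. Then □q at y so ◇□q at x, so □◇q at x, so ◇q at z, giving w with Rzw and Ryw.

◇□q → □◇q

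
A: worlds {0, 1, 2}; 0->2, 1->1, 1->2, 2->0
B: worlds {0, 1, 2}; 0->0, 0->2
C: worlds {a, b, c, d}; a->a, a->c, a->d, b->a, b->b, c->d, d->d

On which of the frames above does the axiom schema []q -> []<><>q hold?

The schema corresponds to a generalized confluence (Geach) condition: forall x forall z (xRz -> exists w (xRw & z R^2 w)).
A: holds.
B: fails — 0R2 but no w with 0Rw and 2R²w.
C: holds.

A, C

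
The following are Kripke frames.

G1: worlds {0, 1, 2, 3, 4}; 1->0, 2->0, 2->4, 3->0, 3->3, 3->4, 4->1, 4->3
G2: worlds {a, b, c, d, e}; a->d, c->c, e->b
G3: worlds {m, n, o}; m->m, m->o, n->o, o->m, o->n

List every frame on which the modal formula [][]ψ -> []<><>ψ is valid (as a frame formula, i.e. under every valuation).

G3

This is the axiom for a generalized confluence (Geach) condition; its first-order frame correspondent is forall x forall z (xRz -> exists w (x R^2 w & z R^2 w)).
G1: fails — 1R0 but no w with 1R²w and 0R²w.
G2: fails — aRd but no w with aR²w and dR²w.
G3: satisfies the condition.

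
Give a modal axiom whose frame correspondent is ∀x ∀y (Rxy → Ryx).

The condition is symmetry. The B schema s → □◇s defines it.

s → □◇s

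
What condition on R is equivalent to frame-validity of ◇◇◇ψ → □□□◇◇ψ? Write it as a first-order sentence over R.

This is a Sahlqvist (Geach-type) schema ◇^3□^0ψ → □^3◇^2ψ.
First-order correspondent: ∀x ∀y ∀z ((xR³y ∧ xR³z) → ∃w (y = w ∧ zR²w)).

∀x ∀y ∀z ((xR³y ∧ xR³z) → ∃w (y = w ∧ zR²w))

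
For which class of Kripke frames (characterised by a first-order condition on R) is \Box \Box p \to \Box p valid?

density: \forall x \forall y (Rxy \to \exists z (Rxz \wedge Rzy))

Suppose □□p→□p is valid. Take Rxy and set V(p)={w : xR²w}. Then □□p at x, so □p at x, so p at y, i.e. ∃z(Rxz∧Rzy).
The converse is a direct semantic check.
So the correspondent is density.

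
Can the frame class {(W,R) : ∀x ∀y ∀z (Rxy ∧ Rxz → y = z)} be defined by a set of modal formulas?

This is a Sahlqvist condition; the CD axiom ◇q → □q defines it.

Yes, by ◇q → □q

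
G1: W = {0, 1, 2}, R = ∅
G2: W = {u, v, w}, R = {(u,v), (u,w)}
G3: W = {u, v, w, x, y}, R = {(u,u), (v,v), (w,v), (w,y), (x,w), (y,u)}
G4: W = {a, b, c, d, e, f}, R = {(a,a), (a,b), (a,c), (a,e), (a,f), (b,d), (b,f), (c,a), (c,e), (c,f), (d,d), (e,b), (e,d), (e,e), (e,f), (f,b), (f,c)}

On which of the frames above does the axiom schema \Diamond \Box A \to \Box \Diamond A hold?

G1

This is the axiom for convergence; its first-order frame correspondent is \forall x \forall y \forall z (Rxy \wedge Rxz \to \exists w (Ryw \wedge Rzw)).
G1: condition met.
G2: fails — Ruv and Ruv but v and v have no common successor.
G3: fails — Rwy and Rwv but y and v have no common successor.
G4: fails — Rab and Raf but b and f have no common successor.
Valid on: G1.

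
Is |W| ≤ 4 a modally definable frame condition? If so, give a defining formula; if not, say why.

Not definable by any modal formula

Modal frame validity is preserved under disjoint unions.
Any modal formula valid on each of 5 disjoint one-world frames is valid on their disjoint union (validity is preserved under disjoint unions). Each one-world frame has |W|=1≤4, but the union has |W|=5.
Hence having at most 4 worlds is not modally definable.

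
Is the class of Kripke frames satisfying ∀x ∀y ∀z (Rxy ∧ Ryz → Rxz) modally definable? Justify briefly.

Yes — defined by □r → □□r

The condition is transitivity. A defining modal formula is □r → □□r.
Suppose □r→□□r is valid. Take Rxy, Ryz and set V(r)={w : Rxw}. Then □r at x, so □□r at x, so □r at y, so r at z, i.e. Rxz.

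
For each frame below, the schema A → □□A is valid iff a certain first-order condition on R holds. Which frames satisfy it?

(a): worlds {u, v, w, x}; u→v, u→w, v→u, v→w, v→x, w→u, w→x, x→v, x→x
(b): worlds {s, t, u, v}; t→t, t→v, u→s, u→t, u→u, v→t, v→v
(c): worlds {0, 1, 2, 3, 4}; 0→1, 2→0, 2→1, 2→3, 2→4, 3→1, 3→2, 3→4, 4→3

none

Frame correspondent (Sahlqvist): ∀x ∀z (xR²z → ∃w (x = w ∧ z = w)) — i.e. a generalized confluence (Geach) condition.
(a): fails — uR²w but u ≠ w.
(b): fails — tR²v but t ≠ v.
(c): fails — 2R²1 but 2 ≠ 1.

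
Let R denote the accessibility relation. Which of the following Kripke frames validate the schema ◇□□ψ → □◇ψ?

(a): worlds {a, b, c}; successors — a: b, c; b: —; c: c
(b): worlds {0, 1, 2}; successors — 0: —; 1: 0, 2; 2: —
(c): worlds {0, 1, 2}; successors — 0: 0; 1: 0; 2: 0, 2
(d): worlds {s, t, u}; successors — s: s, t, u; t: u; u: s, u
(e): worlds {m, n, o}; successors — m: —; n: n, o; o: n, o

(c), (d), (e)

The schema corresponds to a generalized confluence (Geach) condition: ∀x ∀y ∀z ((xRy ∧ xRz) → ∃w (yR²w ∧ zRw)).
(a): fails — aRb, aRb but no w with bR²w and bRw.
(b): fails — 1R0, 1R0 but no w with 0R²w and 0Rw.
(c): holds.
(d): holds.
(e): holds.
Valid on: (c), (d), (e).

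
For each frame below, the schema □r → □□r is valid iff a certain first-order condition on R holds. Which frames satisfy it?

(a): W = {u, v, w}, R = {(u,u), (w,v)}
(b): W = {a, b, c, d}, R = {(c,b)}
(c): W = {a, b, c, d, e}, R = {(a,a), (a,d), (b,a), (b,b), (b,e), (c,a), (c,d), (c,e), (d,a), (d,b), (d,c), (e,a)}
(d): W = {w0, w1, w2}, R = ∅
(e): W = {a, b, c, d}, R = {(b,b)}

(a), (b), (d), (e)

The schema corresponds to transitivity: ∀x ∀y ∀z (Rxy ∧ Ryz → Rxz).
(a): ✓.
(b): ✓.
(c): fails — Rcd and Rdc but not Rcc.
(d): ✓.
(e): ✓.
Valid on: (a), (b), (d), (e).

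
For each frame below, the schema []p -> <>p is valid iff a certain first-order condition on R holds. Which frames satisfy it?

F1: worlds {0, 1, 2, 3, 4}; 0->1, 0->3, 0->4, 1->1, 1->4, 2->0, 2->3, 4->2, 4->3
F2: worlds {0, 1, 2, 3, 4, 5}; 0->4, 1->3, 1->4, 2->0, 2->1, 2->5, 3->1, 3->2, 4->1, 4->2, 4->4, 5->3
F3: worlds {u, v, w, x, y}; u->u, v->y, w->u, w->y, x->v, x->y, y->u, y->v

This is the axiom for seriality; its first-order frame correspondent is forall x exists y Rxy.
F1: fails — world 3 has no successor.
F2: ✓.
F3: ✓.

F2, F3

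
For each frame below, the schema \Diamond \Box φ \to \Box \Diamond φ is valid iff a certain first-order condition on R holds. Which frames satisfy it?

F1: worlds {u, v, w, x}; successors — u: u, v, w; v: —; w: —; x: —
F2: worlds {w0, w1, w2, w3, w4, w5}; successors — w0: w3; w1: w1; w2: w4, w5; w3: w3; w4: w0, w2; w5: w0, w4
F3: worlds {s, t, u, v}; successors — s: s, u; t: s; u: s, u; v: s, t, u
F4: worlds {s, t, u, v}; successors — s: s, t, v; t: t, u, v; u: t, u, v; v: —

F3

This is the axiom for convergence; its first-order frame correspondent is \forall x \forall y \forall z (Rxy \wedge Rxz \to \exists w (Ryw \wedge Rzw)).
F1: fails — Ruv and Ruv but v and v have no common successor.
F2: fails — Rw4w2 and Rw4w0 but w2 and w0 have no common successor.
F3: holds.
F4: fails — Rsv and Rsv but v and v have no common successor.
Valid on: F3.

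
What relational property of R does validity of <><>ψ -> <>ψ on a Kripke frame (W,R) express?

transitivity: forall x forall y forall z (Rxy & Ryz -> Rxz)

This is frame-equivalent to □ψ → □□ψ (substitute ¬ψ for ψ and contrapose).
Suppose □ψ→□□ψ is valid. Take Rxy, Ryz and set V(ψ)={w : Rxw}. Then □ψ at x, so □□ψ at x, so □ψ at y, so ψ at z, i.e. Rxz.
The converse is a direct semantic check.
So the correspondent is transitivity.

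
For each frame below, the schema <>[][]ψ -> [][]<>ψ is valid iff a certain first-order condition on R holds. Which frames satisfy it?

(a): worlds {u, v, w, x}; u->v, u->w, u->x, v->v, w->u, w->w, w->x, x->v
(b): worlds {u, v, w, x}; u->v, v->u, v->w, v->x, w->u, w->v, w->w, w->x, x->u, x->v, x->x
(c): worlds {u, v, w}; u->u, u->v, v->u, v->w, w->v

This is the axiom for a generalized confluence (Geach) condition; its first-order frame correspondent is forall x forall y forall z ((xRy & x R^2 z) -> exists w (y R^2 w & zRw)).
(a): fails — uRv, uR²w but no t with vR²t and wRt.
(b): fails — vRu, vR²u but no t with uR²t and uRt.
(c): holds.

(c)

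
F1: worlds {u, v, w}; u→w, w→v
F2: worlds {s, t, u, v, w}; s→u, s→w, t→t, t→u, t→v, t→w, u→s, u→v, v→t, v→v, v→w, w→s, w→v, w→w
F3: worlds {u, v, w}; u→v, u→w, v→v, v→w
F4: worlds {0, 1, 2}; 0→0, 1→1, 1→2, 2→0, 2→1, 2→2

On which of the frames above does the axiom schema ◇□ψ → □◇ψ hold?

F2

This is the axiom for convergence; its first-order frame correspondent is ∀x ∀y ∀z (Rxy ∧ Rxz → ∃w (Ryw ∧ Rzw)).
F1: fails — Rwv and Rwv but v and v have no common successor.
F2: condition met.
F3: fails — Ruv and Ruw but v and w have no common successor.
F4: fails — R20 and R21 but 0 and 1 have no common successor.
Valid on: F2.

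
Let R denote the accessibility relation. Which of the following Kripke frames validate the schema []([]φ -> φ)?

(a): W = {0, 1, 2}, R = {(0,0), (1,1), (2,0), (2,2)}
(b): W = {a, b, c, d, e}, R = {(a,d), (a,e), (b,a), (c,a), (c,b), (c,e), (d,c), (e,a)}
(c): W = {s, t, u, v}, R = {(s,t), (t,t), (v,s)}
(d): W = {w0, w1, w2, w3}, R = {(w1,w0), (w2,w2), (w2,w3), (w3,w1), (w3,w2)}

(a)

The schema corresponds to shift-reflexivity: forall x forall y (Rxy -> Ryy).
(a): holds.
(b): fails — Rdc but not Rcc.
(c): fails — Rvs but not Rss.
(d): fails — Rw1w0 but not Rw0w0.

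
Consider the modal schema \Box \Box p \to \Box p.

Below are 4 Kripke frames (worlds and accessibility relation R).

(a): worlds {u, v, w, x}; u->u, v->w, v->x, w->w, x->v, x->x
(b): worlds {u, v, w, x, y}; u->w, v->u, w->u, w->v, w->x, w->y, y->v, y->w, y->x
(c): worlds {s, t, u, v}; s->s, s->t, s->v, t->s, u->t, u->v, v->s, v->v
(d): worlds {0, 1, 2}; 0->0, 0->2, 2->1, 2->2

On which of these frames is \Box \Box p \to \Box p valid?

(a), (d)

This is the axiom for density; its first-order frame correspondent is \forall x \forall y (Rxy \to \exists z (Rxz \wedge Rzy)).
(a): condition met.
(b): fails — Ruw but no z with Ruz and Rzw.
(c): fails — Rut but no z with Ruz and Rzt.
(d): condition met.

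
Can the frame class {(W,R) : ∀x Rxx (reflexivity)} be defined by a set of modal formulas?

Yes, by □q → q

The condition is reflexivity. A defining modal formula is □q → q.
Suppose □q→q is valid. At any x set V(q)={w : Rxw}. Then □q holds at x, so q holds at x, i.e. Rxx.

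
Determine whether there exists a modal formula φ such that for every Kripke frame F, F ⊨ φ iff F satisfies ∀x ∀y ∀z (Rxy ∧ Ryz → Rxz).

The condition is transitivity. A defining modal formula is □q → □□q.
Suppose □q→□□q is valid. Take Rxy, Ryz and set V(q)={w : Rxw}. Then □q at x, so □□q at x, so □q at y, so q at z, i.e. Rxz.

Definable; □q → □□q defines it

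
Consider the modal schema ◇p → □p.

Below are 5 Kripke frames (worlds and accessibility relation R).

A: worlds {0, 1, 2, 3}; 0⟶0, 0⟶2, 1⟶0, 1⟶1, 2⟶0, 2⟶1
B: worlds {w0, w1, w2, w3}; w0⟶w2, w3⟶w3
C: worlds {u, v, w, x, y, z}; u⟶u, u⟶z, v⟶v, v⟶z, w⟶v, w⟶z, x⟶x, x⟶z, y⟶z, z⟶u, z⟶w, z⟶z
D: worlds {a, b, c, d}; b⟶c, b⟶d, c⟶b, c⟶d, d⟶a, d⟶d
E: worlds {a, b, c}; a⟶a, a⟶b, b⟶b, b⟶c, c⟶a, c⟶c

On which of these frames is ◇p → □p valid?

B

Frame correspondent (Sahlqvist): ∀x ∀y ∀z (Rxy ∧ Rxz → y = z) — i.e. partial functionality.
A: fails — 0 sees both 0 and 2.
B: ✓.
C: fails — u sees both u and z.
D: fails — b sees both c and d.
E: fails — a sees both a and b.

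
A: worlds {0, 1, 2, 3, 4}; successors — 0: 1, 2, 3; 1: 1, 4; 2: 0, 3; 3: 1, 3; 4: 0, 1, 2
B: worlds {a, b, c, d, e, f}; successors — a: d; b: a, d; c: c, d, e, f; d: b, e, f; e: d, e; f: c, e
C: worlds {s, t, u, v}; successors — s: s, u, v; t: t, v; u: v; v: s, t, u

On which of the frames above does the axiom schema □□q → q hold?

Frame correspondent (Sahlqvist): ∀x ∃w (xR²w ∧ x = w) — i.e. a generalized confluence (Geach) condition.
A: ✓.
B: fails — at a but no w with aR²w and a=w.
C: ✓.
Valid on: A, C.

A, C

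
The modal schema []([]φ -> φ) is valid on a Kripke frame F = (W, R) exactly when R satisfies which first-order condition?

Suppose □(□φ→φ) is valid. Take Rxy and set V(φ)={w : Ryw}. Then at y, □φ holds; since □(□φ→φ) at x, □φ→φ at y, so φ at y, i.e. Ryy.
Conversely, any frame satisfying forall x forall y (Rxy -> Ryy) validates the schema.
Frame condition: forall x forall y (Rxy -> Ryy).

shift-reflexivity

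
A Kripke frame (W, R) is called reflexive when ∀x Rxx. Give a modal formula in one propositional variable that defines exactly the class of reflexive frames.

□ψ → ψ

A defining formula is □ψ → ψ (the T axiom).
Suppose □ψ→ψ is valid. At any x set V(ψ)={w : Rxw}. Then □ψ holds at x, so ψ holds at x, i.e. Rxx.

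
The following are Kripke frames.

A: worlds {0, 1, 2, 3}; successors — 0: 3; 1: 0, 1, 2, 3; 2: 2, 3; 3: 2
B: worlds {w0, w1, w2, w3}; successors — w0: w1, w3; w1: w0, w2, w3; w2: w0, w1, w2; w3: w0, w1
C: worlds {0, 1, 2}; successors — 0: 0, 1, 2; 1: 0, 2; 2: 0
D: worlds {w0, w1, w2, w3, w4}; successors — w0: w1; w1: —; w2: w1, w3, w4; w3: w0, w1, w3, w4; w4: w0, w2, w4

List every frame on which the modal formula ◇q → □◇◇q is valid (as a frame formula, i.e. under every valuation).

The schema corresponds to a generalized confluence (Geach) condition: ∀x ∀y ∀z ((xRy ∧ xRz) → ∃w (y = w ∧ zR²w)).
A: fails — 1R0, 1R0 but no w with 0=w and 0R²w.
B: holds.
C: holds.
D: fails — w0Rw1, w0Rw1 but no w with w1=w and w1R²w.

B, C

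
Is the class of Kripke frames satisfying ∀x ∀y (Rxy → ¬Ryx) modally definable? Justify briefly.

Not modally definable

Modal frame validity is preserved under surjective bounded morphisms.
The 4-cycle (worlds w0,w1,w2,w3 with w0→w1→w2→w3→w0) is asymmetric. Mapping every world to a single reflexive point • is a surjective bounded morphism, and the reflexive point is not asymmetric (R•• but asymmetry requires ¬R••).
So no modal formula (or set of formulas) defines exactly the asymmetric frames.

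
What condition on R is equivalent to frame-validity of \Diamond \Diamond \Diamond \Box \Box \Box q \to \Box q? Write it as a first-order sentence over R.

\forall x \forall y \forall z ((x R^3 y \wedge xRz) \to \exists w (y R^3 w \wedge z = w))

This is a Sahlqvist (Geach-type) schema ◇^3□^3q → □^1◇^0q.
First-order correspondent: \forall x \forall y \forall z ((x R^3 y \wedge xRz) \to \exists w (y R^3 w \wedge z = w)).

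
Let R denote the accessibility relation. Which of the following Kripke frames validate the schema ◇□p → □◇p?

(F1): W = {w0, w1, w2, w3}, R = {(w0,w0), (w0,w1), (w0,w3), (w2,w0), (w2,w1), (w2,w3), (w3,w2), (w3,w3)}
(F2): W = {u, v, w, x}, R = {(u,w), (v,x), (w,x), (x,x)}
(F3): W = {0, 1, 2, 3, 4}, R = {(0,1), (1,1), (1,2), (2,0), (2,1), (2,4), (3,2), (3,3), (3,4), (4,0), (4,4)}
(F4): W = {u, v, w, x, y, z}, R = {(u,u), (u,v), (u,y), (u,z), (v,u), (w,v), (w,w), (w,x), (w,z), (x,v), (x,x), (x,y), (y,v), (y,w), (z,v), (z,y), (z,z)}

(F2)

The schema corresponds to convergence: ∀x ∀y ∀z (Rxy ∧ Rxz → ∃w (Ryw ∧ Rzw)).
(F1): fails — Rw0w1 and Rw0w1 but w1 and w1 have no common successor.
(F2): holds.
(F3): fails — R20 and R24 but 0 and 4 have no common successor.
(F4): fails — Ruv and Ruz but v and z have no common successor.
Valid on: (F2).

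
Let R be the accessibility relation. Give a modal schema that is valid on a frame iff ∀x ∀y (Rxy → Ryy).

This is shift-reflexivity; the standard corresponding axiom is T□: □(□q → q).
Suppose □(□q→q) is valid. Take Rxy and set V(q)={w : Ryw}. Then at y, □q holds; since □(□q→q) at x, □q→q at y, so q at y, i.e. Ryy.

□(□q → q)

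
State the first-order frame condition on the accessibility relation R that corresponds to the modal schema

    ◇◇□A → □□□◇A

∀x ∀y ∀z ((xR²y ∧ xR³z) → ∃w (yRw ∧ zRw))

This is a Sahlqvist (Geach-type) schema ◇^2□^1A → □^3◇^1A.
Minimal-valuation argument: fix x; take any y with xR^2y and any z with xR^3z. Set V(A) to the set of worlds R-reachable from y in exactly 1 step. Then □^1A holds at y, so the antecedent holds at x; validity forces ◇^1A at z, giving a w with zR^1w and yR^1w.
First-order correspondent: ∀x ∀y ∀z ((xR²y ∧ xR³z) → ∃w (yRw ∧ zRw)).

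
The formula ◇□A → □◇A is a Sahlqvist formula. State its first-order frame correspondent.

convergence: ∀x ∀y ∀z (Rxy ∧ Rxz → ∃w (Ryw ∧ Rzw))

This is the .2 axiom.
Its frame correspondent is convergence — ∀x ∀y ∀z (Rxy ∧ Rxz → ∃w (Ryw ∧ Rzw)).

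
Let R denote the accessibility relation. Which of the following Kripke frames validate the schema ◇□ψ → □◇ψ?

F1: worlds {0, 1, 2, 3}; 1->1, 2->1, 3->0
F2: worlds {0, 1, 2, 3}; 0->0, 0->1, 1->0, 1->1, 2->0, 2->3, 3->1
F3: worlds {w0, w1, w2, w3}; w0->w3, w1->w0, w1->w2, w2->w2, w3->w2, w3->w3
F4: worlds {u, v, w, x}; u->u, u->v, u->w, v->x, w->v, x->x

F2

Frame correspondent (Sahlqvist): ∀x ∀y ∀z (Rxy ∧ Rxz → ∃w (Ryw ∧ Rzw)) — i.e. convergence.
F1: fails — R30 and R30 but 0 and 0 have no common successor.
F2: condition met.
F3: fails — Rw1w2 and Rw1w0 but w2 and w0 have no common successor.
F4: fails — Ruv and Ruw but v and w have no common successor.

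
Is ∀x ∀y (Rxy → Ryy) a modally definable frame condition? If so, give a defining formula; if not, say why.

This is a Sahlqvist condition; the T□ axiom □(□q → q) defines it.
Suppose □(□q→q) is valid. Take Rxy and set V(q)={w : Ryw}. Then at y, □q holds; since □(□q→q) at x, □q→q at y, so q at y, i.e. Ryy.

Definable; □(□q → q) defines it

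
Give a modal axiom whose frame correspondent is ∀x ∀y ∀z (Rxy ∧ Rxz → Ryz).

This is the Euclidean property; the standard corresponding axiom is 5: ◇ψ → □◇ψ.
Suppose ◇ψ→□◇ψ is valid. Take Rxy, Rxz and set V(ψ)={y}. Then ◇ψ at x, so □◇ψ at x, so ◇ψ at z, so some w with Rzw has ψ; w=y, i.e. Rzy. By symmetry of the argument, Ryz.

◇ψ → □◇ψ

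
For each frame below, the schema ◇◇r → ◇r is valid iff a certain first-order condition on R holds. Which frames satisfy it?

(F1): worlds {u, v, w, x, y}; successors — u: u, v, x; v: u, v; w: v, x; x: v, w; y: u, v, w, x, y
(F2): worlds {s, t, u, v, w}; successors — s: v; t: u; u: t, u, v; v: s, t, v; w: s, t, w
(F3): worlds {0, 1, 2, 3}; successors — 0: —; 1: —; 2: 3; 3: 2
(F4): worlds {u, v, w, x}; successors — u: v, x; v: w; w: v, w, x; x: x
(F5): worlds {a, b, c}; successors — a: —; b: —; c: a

This is the axiom for transitivity; its first-order frame correspondent is ∀x ∀y ∀z (Rxy ∧ Ryz → Rxz).
(F1): fails — Rxw and Rwx but not Rxx.
(F2): fails — Ruv and Rvs but not Rus.
(F3): fails — R23 and R32 but not R22.
(F4): fails — Ruv and Rvw but not Ruw.
(F5): holds.
Valid on: (F5).

(F5)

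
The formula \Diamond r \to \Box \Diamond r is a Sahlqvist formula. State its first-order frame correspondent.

The Euclidean property

This is the 5 axiom.
Its frame correspondent is the Euclidean property — \forall x \forall y \forall z (Rxy \wedge Rxz \to Ryz).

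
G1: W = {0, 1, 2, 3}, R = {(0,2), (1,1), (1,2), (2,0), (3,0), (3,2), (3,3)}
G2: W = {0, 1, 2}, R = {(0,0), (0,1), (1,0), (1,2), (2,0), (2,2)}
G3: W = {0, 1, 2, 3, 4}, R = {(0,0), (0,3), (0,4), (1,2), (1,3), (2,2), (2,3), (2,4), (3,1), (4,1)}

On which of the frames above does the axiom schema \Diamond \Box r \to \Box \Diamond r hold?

This is the axiom for convergence; its first-order frame correspondent is \forall x \forall y \forall z (Rxy \wedge Rxz \to \exists w (Ryw \wedge Rzw)).
G1: fails — R12 and R11 but 2 and 1 have no common successor.
G2: satisfies the condition.
G3: fails — R00 and R04 but 0 and 4 have no common successor.

G2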